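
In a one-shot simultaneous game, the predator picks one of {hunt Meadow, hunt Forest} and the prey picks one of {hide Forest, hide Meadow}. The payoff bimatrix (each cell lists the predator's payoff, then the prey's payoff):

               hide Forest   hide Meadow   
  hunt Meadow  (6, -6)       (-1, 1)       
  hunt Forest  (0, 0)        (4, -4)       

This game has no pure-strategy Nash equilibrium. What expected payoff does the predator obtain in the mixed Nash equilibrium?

Set the predator's expected payoff from hunt Meadow equal to that from hunt Forest:
  the predator's expected payoff from hunt Meadow: q·6 + (1−q)·(-1) = 7q - 1
  the predator's expected payoff from hunt Forest: q·0 + (1−q)·4 = -4q + 4
  7q - 1 = -4q + 4  ⇒  11q = 5  ⇒  q = 5/11.
At equilibrium the predator is indifferent across rows, so the predator's payoff equals the payoff from hunt Meadow: (5/11)·6 + (6/11)·(-1) = 24/11.

24/11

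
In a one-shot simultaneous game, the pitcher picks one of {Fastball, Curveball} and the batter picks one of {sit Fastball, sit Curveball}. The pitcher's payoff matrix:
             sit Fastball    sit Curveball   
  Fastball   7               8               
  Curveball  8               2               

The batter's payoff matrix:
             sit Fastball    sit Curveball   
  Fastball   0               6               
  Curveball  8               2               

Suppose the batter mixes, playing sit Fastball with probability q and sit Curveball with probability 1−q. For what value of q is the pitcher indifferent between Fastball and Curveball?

q = 6/7

Set the pitcher's expected payoff from Fastball equal to that from Curveball:
  the pitcher's payoff to Fastball: q·7 + (1−q)·8 = -q + 8
  the pitcher's payoff to Curveball: q·8 + (1−q)·2 = 6q + 2
  -q + 8 = 6q + 2  ⇒  -7q = -6  ⇒  q = 6/7.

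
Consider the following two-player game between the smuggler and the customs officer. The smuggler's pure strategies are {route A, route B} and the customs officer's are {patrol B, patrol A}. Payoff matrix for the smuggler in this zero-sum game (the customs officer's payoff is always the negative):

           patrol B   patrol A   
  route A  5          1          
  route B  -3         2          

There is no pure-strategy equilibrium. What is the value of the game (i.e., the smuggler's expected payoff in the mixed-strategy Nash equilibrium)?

The smuggler's indifference between route A and route B determines the customs officer's mixing probability q:
  the smuggler's payoff to route A: q·5 + (1−q)·1 = 4q + 1
  the smuggler's payoff to route B: q·(-3) + (1−q)·2 = -5q + 2
  4q + 1 = -5q + 2  ⇒  9q = 1  ⇒  q = 1/9.
The value is the smuggler's expected payoff against this mix (using route A): (1/9)·5 + (8/9)·1 = 13/9.

v = 13/9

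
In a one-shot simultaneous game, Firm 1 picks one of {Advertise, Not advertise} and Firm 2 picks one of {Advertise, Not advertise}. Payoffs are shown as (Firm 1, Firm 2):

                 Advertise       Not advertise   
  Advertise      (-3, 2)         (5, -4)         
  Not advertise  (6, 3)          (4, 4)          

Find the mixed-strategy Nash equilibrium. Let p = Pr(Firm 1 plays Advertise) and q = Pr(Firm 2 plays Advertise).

Firm 1's mix must leave Firm 2 indifferent between Advertise and Not advertise.
  Firm 2's payoff from Advertise: p·2 + (1−p)·3 = -p + 3
  Firm 2's payoff from Not advertise: p·(-4) + (1−p)·4 = -8p + 4
  -p + 3 = -8p + 4  ⇒  7p = 1  ⇒  p = 1/7.
Firm 2's mix must leave Firm 1 indifferent between Advertise and Not advertise.
  Firm 1's payoff from Advertise: q·(-3) + (1−q)·5 = -8q + 5
  Firm 1's payoff from Not advertise: q·6 + (1−q)·4 = 2q + 4
  -8q + 5 = 2q + 4  ⇒  -10q = -1  ⇒  q = 1/10.

p = 1/7, q = 1/10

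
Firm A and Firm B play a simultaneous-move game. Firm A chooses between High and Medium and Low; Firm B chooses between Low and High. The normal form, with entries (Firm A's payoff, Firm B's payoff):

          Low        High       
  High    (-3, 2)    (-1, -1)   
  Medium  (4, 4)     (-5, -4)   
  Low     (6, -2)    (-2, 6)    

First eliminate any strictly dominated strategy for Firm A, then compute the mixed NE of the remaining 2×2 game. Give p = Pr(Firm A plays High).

p = 8/11

Firm A's strategy Medium is strictly dominated by Low: 6 > 4 and -2 > -5. Eliminate Medium.
For Firm B to be willing to mix, Firm B must be indifferent between Low and High, which pins down Firm A's mix.
  Firm B's expected payoff from Low: p·2 + (1−p)·(-2) = 4p - 2
  Firm B's expected payoff from High: p·(-1) + (1−p)·6 = -7p + 6
  4p - 2 = -7p + 6  ⇒  11p = 8  ⇒  p = 8/11.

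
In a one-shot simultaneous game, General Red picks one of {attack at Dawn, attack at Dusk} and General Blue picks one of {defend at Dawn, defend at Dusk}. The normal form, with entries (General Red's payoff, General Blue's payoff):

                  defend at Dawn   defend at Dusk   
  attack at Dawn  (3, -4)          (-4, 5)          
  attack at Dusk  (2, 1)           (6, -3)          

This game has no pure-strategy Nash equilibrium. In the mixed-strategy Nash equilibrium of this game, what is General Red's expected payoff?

26/11

General Blue's mix must leave General Red indifferent between attack at Dawn and attack at Dusk.
  General Red's expected payoff from attack at Dawn: q·3 + (1−q)·(-4) = 7q - 4
  General Red's expected payoff from attack at Dusk: q·2 + (1−q)·6 = -4q + 6
  7q - 4 = -4q + 6  ⇒  11q = 10  ⇒  q = 10/11.
At equilibrium General Red is indifferent across rows, so General Red's payoff equals the payoff from attack at Dawn: (10/11)·3 + (1/11)·(-4) = 26/11.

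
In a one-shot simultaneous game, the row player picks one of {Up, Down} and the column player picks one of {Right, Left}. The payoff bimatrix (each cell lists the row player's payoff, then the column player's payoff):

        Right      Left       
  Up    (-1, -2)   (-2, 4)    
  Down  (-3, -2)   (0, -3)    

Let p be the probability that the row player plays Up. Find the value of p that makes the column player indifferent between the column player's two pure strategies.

For the column player to be willing to mix, the column player must be indifferent between Right and Left, which pins down the row player's mix.
  the column player's payoff from Right: p·(-2) + (1−p)·(-2) = -2
  the column player's payoff from Left: p·4 + (1−p)·(-3) = 7p - 3
  -2 = 7p - 3  ⇒  -7p = -1  ⇒  p = 1/7.

p = 1/7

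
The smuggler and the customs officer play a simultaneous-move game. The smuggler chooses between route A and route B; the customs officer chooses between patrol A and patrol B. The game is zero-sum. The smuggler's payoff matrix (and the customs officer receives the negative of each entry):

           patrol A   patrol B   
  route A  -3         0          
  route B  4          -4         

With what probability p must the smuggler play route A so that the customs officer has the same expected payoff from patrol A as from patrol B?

p = 8/11

The smuggler's mix must leave the customs officer indifferent between patrol A and patrol B.
  the customs officer's expected payoff from patrol A: p·3 + (1−p)·(-4) = 7p - 4
  the customs officer's expected payoff from patrol B: p·0 + (1−p)·4 = -4p + 4
  7p - 4 = -4p + 4  ⇒  11p = 8  ⇒  p = 8/11.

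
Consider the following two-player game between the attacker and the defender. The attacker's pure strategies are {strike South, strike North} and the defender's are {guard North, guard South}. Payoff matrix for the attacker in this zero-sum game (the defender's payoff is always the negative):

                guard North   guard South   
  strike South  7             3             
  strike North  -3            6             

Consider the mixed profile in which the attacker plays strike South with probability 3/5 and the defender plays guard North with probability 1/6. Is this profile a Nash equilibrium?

No

Given the attacker's mix p = 3/5, the defender's payoff from guard North is -3 but from guard South is -21/5. The defender strictly prefers guard North, so the defender would not mix.
So the proposed profile is not a Nash equilibrium.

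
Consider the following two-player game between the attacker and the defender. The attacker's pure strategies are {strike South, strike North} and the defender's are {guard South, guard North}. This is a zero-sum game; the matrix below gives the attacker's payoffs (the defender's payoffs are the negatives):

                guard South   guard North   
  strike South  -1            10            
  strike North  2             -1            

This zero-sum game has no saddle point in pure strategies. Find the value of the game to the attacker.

v = 19/14

The attacker's indifference between strike South and strike North determines the defender's mixing probability q:
  the attacker's expected payoff from strike South: q·(-1) + (1−q)·10 = -11q + 10
  the attacker's expected payoff from strike North: q·2 + (1−q)·(-1) = 3q - 1
  -11q + 10 = 3q - 1  ⇒  -14q = -11  ⇒  q = 11/14.
The value is the attacker's expected payoff against this mix (using strike South): (11/14)·(-1) + (3/14)·10 = 19/14.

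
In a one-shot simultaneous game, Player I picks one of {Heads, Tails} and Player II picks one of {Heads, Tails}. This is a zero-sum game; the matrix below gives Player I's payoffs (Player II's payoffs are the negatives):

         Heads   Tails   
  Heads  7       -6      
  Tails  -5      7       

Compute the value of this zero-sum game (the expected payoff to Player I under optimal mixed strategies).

For Player I to be willing to mix, Player I must be indifferent between Heads and Tails, which pins down Player II's mix.
  Player I's payoff to Heads: q·7 + (1−q)·(-6) = 13q - 6
  Player I's payoff to Tails: q·(-5) + (1−q)·7 = -12q + 7
  13q - 6 = -12q + 7  ⇒  25q = 13  ⇒  q = 13/25.
The value is Player I's expected payoff against this mix (using Heads): (13/25)·7 + (12/25)·(-6) = 19/25.

v = 19/25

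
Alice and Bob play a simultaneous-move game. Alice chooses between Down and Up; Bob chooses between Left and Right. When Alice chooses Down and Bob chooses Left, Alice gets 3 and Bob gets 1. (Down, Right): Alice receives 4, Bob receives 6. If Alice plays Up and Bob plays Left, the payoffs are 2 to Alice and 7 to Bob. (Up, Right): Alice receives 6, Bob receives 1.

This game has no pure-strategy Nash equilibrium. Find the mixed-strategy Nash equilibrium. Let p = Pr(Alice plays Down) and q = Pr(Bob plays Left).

In a mixed equilibrium Bob is indifferent between Left and Right; this condition fixes p.
  Bob's payoff from Left: p·1 + (1−p)·7 = -6p + 7
  Bob's payoff from Right: p·6 + (1−p)·1 = 5p + 1
  -6p + 7 = 5p + 1  ⇒  -11p = -6  ⇒  p = 6/11.
In a mixed equilibrium Alice is indifferent between Down and Up; this condition fixes q.
  Alice's payoff to Down: q·3 + (1−q)·4 = -q + 4
  Alice's payoff to Up: q·2 + (1−q)·6 = -4q + 6
  -q + 4 = -4q + 6  ⇒  3q = 2  ⇒  q = 2/3.

p = 6/11, q = 2/3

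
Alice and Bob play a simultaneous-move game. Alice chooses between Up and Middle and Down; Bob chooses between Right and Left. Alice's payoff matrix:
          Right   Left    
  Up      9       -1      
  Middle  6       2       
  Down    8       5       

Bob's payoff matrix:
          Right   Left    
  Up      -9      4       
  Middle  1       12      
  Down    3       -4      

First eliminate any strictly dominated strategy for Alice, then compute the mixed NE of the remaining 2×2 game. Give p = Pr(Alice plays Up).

p = 7/20

Alice's strategy Middle is strictly dominated by Down: 8 > 6 and 5 > 2. Eliminate Middle.
Set Bob's expected payoff from Right equal to that from Left:
  Bob's payoff to Right: p·(-9) + (1−p)·3 = -12p + 3
  Bob's payoff to Left: p·4 + (1−p)·(-4) = 8p - 4
  -12p + 3 = 8p - 4  ⇒  -20p = -7  ⇒  p = 7/20.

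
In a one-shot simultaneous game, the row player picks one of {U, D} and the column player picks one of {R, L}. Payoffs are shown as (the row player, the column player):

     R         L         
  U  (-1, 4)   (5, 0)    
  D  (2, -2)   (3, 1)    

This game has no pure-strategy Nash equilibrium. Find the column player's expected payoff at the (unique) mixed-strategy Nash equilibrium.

The row player's mix must leave the column player indifferent between R and L.
  the column player's expected payoff from R: p·4 + (1−p)·(-2) = 6p - 2
  the column player's expected payoff from L: p·0 + (1−p)·1 = -p + 1
  6p - 2 = -p + 1  ⇒  7p = 3  ⇒  p = 3/7.
At equilibrium the column player is indifferent across columns, so the column player's payoff equals the payoff from R: (3/7)·4 + (4/7)·(-2) = 4/7.

4/7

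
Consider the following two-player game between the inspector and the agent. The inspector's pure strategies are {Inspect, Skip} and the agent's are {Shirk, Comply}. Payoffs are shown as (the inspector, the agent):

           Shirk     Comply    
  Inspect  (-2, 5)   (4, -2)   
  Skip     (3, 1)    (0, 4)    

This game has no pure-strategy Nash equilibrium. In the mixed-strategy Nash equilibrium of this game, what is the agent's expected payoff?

The agent's indifference between Shirk and Comply determines the inspector's mixing probability p:
  the agent's expected payoff from Shirk: p·5 + (1−p)·1 = 4p + 1
  the agent's expected payoff from Comply: p·(-2) + (1−p)·4 = -6p + 4
  4p + 1 = -6p + 4  ⇒  10p = 3  ⇒  p = 3/10.
At equilibrium the agent is indifferent across columns, so the agent's payoff equals the payoff from Shirk: (3/10)·5 + (7/10)·1 = 11/5.

11/5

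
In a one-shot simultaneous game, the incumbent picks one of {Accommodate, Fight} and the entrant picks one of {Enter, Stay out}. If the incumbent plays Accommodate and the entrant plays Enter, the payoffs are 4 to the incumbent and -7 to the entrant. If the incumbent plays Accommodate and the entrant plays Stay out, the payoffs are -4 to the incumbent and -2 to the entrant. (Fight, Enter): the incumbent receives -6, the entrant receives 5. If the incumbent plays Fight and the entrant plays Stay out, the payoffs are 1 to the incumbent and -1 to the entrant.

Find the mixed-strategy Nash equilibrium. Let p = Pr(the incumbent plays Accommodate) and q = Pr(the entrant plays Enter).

p = 6/11, q = 1/3

The entrant's indifference between Enter and Stay out determines the incumbent's mixing probability p:
  the entrant's payoff to Enter: p·(-7) + (1−p)·5 = -12p + 5
  the entrant's payoff to Stay out: p·(-2) + (1−p)·(-1) = -p - 1
  -12p + 5 = -p - 1  ⇒  -11p = -6  ⇒  p = 6/11.
The entrant's mix must leave the incumbent indifferent between Accommodate and Fight.
  the incumbent's expected payoff from Accommodate: q·4 + (1−q)·(-4) = 8q - 4
  the incumbent's expected payoff from Fight: q·(-6) + (1−q)·1 = -7q + 1
  8q - 4 = -7q + 1  ⇒  15q = 5  ⇒  q = 1/3.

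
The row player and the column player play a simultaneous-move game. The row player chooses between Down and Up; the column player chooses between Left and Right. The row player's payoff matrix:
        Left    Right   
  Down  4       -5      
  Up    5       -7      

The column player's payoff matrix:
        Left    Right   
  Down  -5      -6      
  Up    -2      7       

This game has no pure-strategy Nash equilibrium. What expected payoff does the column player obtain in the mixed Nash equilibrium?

-47/10

In a mixed equilibrium the column player is indifferent between Left and Right; this condition fixes p.
  the column player's payoff from Left: p·(-5) + (1−p)·(-2) = -3p - 2
  the column player's payoff from Right: p·(-6) + (1−p)·7 = -13p + 7
  -3p - 2 = -13p + 7  ⇒  10p = 9  ⇒  p = 9/10.
At equilibrium the column player is indifferent across columns, so the column player's payoff equals the payoff from Left: (9/10)·(-5) + (1/10)·(-2) = -47/10.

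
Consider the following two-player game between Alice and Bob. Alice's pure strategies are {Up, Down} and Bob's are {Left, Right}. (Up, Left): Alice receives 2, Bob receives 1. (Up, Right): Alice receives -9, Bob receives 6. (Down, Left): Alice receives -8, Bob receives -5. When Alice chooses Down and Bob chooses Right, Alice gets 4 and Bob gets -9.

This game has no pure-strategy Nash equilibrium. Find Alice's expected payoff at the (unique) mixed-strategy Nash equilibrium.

-64/23

Bob's mix must leave Alice indifferent between Up and Down.
  Alice's payoff to Up: q·2 + (1−q)·(-9) = 11q - 9
  Alice's payoff to Down: q·(-8) + (1−q)·4 = -12q + 4
  11q - 9 = -12q + 4  ⇒  23q = 13  ⇒  q = 13/23.
At equilibrium Alice is indifferent across rows, so Alice's payoff equals the payoff from Up: (13/23)·2 + (10/23)·(-9) = -64/23.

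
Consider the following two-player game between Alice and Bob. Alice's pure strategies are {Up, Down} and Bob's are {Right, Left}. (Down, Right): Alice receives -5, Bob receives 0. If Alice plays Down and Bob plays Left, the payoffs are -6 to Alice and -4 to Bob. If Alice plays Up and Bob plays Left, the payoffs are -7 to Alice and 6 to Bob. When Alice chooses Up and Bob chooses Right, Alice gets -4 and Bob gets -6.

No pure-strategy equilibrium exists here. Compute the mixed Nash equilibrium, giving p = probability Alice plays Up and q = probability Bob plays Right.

p = 1/4, q = 1/2

In a mixed equilibrium Bob is indifferent between Right and Left; this condition fixes p.
  Bob's expected payoff from Right: p·(-6) + (1−p)·0 = -6p
  Bob's expected payoff from Left: p·6 + (1−p)·(-4) = 10p - 4
  -6p = 10p - 4  ⇒  -16p = -4  ⇒  p = 1/4.
Bob's mix must leave Alice indifferent between Up and Down.
  Alice's payoff from Up: q·(-4) + (1−q)·(-7) = 3q - 7
  Alice's payoff from Down: q·(-5) + (1−q)·(-6) = q - 6
  3q - 7 = q - 6  ⇒  2q = 1  ⇒  q = 1/2.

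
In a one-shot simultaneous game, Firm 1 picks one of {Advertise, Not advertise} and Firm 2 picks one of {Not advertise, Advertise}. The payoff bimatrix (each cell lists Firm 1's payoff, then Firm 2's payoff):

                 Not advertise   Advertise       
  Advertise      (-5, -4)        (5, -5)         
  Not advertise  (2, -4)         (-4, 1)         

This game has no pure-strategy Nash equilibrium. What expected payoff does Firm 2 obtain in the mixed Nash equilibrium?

-4

In a mixed equilibrium Firm 2 is indifferent between Not advertise and Advertise; this condition fixes p.
  Firm 2's payoff from Not advertise: p·(-4) + (1−p)·(-4) = -4
  Firm 2's payoff from Advertise: p·(-5) + (1−p)·1 = -6p + 1
  -4 = -6p + 1  ⇒  6p = 5  ⇒  p = 5/6.
At equilibrium Firm 2 is indifferent across columns, so Firm 2's payoff equals the payoff from Not advertise: (5/6)·(-4) + (1/6)·(-4) = -4.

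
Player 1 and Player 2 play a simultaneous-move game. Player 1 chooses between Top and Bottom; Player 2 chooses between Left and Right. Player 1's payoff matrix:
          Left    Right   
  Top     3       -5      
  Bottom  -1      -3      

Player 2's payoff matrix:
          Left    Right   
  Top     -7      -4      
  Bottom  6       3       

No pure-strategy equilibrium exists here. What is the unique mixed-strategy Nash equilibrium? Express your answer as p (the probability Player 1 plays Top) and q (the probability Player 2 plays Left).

In a mixed equilibrium Player 2 is indifferent between Left and Right; this condition fixes p.
  Player 2's expected payoff from Left: p·(-7) + (1−p)·6 = -13p + 6
  Player 2's expected payoff from Right: p·(-4) + (1−p)·3 = -7p + 3
  -13p + 6 = -7p + 3  ⇒  -6p = -3  ⇒  p = 1/2.
In a mixed equilibrium Player 1 is indifferent between Top and Bottom; this condition fixes q.
  Player 1's payoff from Top: q·3 + (1−q)·(-5) = 8q - 5
  Player 1's payoff from Bottom: q·(-1) + (1−q)·(-3) = 2q - 3
  8q - 5 = 2q - 3  ⇒  6q = 2  ⇒  q = 1/3.

p = 1/2, q = 1/3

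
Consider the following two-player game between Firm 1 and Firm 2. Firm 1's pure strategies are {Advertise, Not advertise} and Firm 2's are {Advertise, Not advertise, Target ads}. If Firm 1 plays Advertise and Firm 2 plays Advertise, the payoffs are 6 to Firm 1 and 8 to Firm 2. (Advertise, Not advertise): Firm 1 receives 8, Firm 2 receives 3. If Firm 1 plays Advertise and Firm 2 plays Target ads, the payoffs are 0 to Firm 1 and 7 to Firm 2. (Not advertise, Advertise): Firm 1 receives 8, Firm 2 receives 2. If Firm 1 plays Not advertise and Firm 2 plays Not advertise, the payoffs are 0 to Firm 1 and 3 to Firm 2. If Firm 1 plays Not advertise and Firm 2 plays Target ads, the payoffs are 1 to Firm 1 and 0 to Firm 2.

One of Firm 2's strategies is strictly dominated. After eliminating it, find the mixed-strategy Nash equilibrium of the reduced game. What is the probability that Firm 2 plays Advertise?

q = 4/5

Firm 2's strategy Target ads is strictly dominated by Advertise: 8 > 7 and 2 > 0. Eliminate Target ads.
For Firm 1 to be willing to mix, Firm 1 must be indifferent between Advertise and Not advertise, which pins down Firm 2's mix.
  Firm 1's payoff to Advertise: q·6 + (1−q)·8 = -2q + 8
  Firm 1's payoff to Not advertise: q·8 + (1−q)·0 = 8q
  -2q + 8 = 8q  ⇒  -10q = -8  ⇒  q = 4/5.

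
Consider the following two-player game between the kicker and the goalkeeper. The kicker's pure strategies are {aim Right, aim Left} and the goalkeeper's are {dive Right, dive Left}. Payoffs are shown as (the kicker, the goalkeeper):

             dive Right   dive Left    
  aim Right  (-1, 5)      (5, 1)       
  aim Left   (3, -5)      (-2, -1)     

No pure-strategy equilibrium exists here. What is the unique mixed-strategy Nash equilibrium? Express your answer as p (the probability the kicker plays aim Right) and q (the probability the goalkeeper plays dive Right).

p = 1/2, q = 7/11

The goalkeeper's indifference between dive Right and dive Left determines the kicker's mixing probability p:
  the goalkeeper's payoff to dive Right: p·5 + (1−p)·(-5) = 10p - 5
  the goalkeeper's payoff to dive Left: p·1 + (1−p)·(-1) = 2p - 1
  10p - 5 = 2p - 1  ⇒  8p = 4  ⇒  p = 1/2.
The goalkeeper's mix must leave the kicker indifferent between aim Right and aim Left.
  the kicker's payoff from aim Right: q·(-1) + (1−q)·5 = -6q + 5
  the kicker's payoff from aim Left: q·3 + (1−q)·(-2) = 5q - 2
  -6q + 5 = 5q - 2  ⇒  -11q = -7  ⇒  q = 7/11.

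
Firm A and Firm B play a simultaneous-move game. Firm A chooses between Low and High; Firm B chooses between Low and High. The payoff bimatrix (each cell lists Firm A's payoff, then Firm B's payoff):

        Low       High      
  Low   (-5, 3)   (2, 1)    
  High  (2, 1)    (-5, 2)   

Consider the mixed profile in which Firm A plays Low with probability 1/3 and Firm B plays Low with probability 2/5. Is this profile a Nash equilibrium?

Given Firm B's mix q = 2/5, Firm A's payoff from Low is -4/5 but from High is -11/5. Firm A strictly prefers Low, so Firm A would not mix.
So the proposed profile is not a Nash equilibrium.

No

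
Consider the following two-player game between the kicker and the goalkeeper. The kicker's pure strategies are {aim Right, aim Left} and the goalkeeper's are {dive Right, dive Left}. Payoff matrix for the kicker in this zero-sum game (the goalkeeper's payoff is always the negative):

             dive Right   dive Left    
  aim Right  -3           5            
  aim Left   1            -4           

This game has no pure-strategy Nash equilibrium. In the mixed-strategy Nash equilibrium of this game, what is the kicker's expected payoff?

The kicker's indifference between aim Right and aim Left determines the goalkeeper's mixing probability q:
  the kicker's expected payoff from aim Right: q·(-3) + (1−q)·5 = -8q + 5
  the kicker's expected payoff from aim Left: q·1 + (1−q)·(-4) = 5q - 4
  -8q + 5 = 5q - 4  ⇒  -13q = -9  ⇒  q = 9/13.
At equilibrium the kicker is indifferent across rows, so the kicker's payoff equals the payoff from aim Right: (9/13)·(-3) + (4/13)·5 = -7/13.

-7/13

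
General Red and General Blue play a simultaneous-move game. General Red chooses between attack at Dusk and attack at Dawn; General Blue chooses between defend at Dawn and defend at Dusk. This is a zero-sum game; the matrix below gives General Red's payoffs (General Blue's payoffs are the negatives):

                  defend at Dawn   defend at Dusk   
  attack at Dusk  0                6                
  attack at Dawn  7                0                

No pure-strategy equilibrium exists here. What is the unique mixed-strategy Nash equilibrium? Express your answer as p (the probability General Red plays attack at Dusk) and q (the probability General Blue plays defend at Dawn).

Set General Blue's expected payoff from defend at Dawn equal to that from defend at Dusk:
  General Blue's payoff from defend at Dawn: p·0 + (1−p)·(-7) = 7p - 7
  General Blue's payoff from defend at Dusk: p·(-6) + (1−p)·0 = -6p
  7p - 7 = -6p  ⇒  13p = 7  ⇒  p = 7/13.
For General Red to be willing to mix, General Red must be indifferent between attack at Dusk and attack at Dawn, which pins down General Blue's mix.
  General Red's payoff to attack at Dusk: q·0 + (1−q)·6 = -6q + 6
  General Red's payoff to attack at Dawn: q·7 + (1−q)·0 = 7q
  -6q + 6 = 7q  ⇒  -13q = -6  ⇒  q = 6/13.

p = 7/13, q = 6/13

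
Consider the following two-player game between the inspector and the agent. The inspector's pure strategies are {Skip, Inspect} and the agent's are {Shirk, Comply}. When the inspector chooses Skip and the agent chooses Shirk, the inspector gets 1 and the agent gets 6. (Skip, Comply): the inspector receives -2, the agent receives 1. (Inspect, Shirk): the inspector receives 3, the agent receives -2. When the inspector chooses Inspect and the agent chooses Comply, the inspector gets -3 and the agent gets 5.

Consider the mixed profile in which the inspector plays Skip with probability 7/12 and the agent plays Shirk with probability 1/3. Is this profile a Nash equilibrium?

Yes

Check the agent's indifference given the inspector's mix p = 7/12:
  payoff from Shirk = 8/3; payoff from Comply = 8/3 — equal.
Check the inspector's indifference given the agent's mix q = 1/3:
  payoff from Skip = -1; payoff from Inspect = -1 — equal.
Both players are indifferent, so neither can profitably deviate.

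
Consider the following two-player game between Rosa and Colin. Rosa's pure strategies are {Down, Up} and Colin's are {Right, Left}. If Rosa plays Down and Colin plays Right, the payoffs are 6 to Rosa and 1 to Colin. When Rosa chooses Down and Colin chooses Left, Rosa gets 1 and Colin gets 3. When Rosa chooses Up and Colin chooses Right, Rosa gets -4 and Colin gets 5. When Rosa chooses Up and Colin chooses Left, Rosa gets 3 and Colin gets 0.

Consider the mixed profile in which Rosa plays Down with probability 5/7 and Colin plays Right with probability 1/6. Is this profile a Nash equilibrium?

Yes

Check Colin's indifference given Rosa's mix p = 5/7:
  payoff from Right = 15/7; payoff from Left = 15/7 — equal.
Check Rosa's indifference given Colin's mix q = 1/6:
  payoff from Down = 11/6; payoff from Up = 11/6 — equal.
Both players are indifferent, so neither can profitably deviate.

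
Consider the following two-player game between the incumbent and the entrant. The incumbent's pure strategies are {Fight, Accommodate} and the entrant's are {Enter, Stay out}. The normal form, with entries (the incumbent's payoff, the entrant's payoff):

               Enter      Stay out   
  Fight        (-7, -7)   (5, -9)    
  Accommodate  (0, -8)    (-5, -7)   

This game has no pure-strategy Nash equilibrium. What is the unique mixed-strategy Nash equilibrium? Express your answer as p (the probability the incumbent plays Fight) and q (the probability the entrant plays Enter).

The incumbent's mix must leave the entrant indifferent between Enter and Stay out.
  the entrant's expected payoff from Enter: p·(-7) + (1−p)·(-8) = p - 8
  the entrant's expected payoff from Stay out: p·(-9) + (1−p)·(-7) = -2p - 7
  p - 8 = -2p - 7  ⇒  3p = 1  ⇒  p = 1/3.
The incumbent's indifference between Fight and Accommodate determines the entrant's mixing probability q:
  the incumbent's payoff from Fight: q·(-7) + (1−q)·5 = -12q + 5
  the incumbent's payoff from Accommodate: q·0 + (1−q)·(-5) = 5q - 5
  -12q + 5 = 5q - 5  ⇒  -17q = -10  ⇒  q = 10/17.

p = 1/3, q = 10/17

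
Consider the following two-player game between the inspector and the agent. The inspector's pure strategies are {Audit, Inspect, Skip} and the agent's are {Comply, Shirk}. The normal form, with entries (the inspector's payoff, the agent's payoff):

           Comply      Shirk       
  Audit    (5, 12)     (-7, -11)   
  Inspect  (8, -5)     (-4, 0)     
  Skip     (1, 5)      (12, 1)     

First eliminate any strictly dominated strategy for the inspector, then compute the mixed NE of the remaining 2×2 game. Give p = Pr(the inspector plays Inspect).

p = 4/9

The inspector's strategy Audit is strictly dominated by Inspect: 8 > 5 and -4 > -7. Eliminate Audit.
In a mixed equilibrium the agent is indifferent between Comply and Shirk; this condition fixes p.
  the agent's payoff from Comply: p·(-5) + (1−p)·5 = -10p + 5
  the agent's payoff from Shirk: p·0 + (1−p)·1 = -p + 1
  -10p + 5 = -p + 1  ⇒  -9p = -4  ⇒  p = 4/9.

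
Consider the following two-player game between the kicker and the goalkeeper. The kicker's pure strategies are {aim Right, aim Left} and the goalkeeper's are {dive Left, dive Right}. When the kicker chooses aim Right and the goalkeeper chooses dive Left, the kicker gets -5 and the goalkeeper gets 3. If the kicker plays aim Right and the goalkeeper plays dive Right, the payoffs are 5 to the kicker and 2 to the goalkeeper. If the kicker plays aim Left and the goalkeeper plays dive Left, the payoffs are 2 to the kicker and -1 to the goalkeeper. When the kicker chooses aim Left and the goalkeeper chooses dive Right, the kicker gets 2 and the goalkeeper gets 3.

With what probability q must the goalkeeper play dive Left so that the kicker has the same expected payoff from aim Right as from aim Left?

Set the kicker's expected payoff from aim Right equal to that from aim Left:
  the kicker's payoff to aim Right: q·(-5) + (1−q)·5 = -10q + 5
  the kicker's payoff to aim Left: q·2 + (1−q)·2 = 2
  -10q + 5 = 2  ⇒  -10q = -3  ⇒  q = 3/10.

q = 3/10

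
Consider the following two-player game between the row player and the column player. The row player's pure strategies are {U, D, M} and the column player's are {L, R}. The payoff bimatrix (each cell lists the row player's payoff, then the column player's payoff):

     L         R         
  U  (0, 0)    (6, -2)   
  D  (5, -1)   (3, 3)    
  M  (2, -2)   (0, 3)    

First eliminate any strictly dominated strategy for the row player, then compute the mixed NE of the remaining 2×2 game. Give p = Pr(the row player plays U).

p = 2/3

The row player's strategy M is strictly dominated by D: 5 > 2 and 3 > 0. Eliminate M.
The row player's mix must leave the column player indifferent between L and R.
  the column player's expected payoff from L: p·0 + (1−p)·(-1) = p - 1
  the column player's expected payoff from R: p·(-2) + (1−p)·3 = -5p + 3
  p - 1 = -5p + 3  ⇒  6p = 4  ⇒  p = 2/3.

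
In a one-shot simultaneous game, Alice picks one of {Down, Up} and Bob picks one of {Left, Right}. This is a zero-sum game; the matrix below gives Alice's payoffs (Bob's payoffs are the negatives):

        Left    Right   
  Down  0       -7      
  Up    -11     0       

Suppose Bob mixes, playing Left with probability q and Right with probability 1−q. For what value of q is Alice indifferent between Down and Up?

q = 7/18

Set Alice's expected payoff from Down equal to that from Up:
  Alice's payoff to Down: q·0 + (1−q)·(-7) = 7q - 7
  Alice's payoff to Up: q·(-11) + (1−q)·0 = -11q
  7q - 7 = -11q  ⇒  18q = 7  ⇒  q = 7/18.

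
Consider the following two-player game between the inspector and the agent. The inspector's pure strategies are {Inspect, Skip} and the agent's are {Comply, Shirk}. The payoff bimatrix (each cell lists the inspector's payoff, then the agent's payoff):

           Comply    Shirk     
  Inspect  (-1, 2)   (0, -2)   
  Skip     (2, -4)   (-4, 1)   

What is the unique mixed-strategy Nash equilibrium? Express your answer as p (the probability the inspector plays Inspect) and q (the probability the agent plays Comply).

p = 5/9, q = 4/7

The agent's indifference between Comply and Shirk determines the inspector's mixing probability p:
  the agent's expected payoff from Comply: p·2 + (1−p)·(-4) = 6p - 4
  the agent's expected payoff from Shirk: p·(-2) + (1−p)·1 = -3p + 1
  6p - 4 = -3p + 1  ⇒  9p = 5  ⇒  p = 5/9.
In a mixed equilibrium the inspector is indifferent between Inspect and Skip; this condition fixes q.
  the inspector's payoff to Inspect: q·(-1) + (1−q)·0 = -q
  the inspector's payoff to Skip: q·2 + (1−q)·(-4) = 6q - 4
  -q = 6q - 4  ⇒  -7q = -4  ⇒  q = 4/7.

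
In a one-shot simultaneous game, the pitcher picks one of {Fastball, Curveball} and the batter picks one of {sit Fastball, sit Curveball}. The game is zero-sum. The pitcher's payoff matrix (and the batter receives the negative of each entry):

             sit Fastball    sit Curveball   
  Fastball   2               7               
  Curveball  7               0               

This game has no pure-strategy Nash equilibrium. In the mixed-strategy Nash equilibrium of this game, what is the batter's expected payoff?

In a mixed equilibrium the batter is indifferent between sit Fastball and sit Curveball; this condition fixes p.
  the batter's expected payoff from sit Fastball: p·(-2) + (1−p)·(-7) = 5p - 7
  the batter's expected payoff from sit Curveball: p·(-7) + (1−p)·0 = -7p
  5p - 7 = -7p  ⇒  12p = 7  ⇒  p = 7/12.
At equilibrium the batter is indifferent across columns, so the batter's payoff equals the payoff from sit Fastball: (7/12)·(-2) + (5/12)·(-7) = -49/12.

-49/12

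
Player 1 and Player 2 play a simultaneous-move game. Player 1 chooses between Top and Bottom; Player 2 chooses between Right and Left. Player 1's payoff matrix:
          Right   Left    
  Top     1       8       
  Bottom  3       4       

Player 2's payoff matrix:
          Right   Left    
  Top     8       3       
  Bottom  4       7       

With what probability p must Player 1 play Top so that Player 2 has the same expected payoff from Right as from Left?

Player 2's indifference between Right and Left determines Player 1's mixing probability p:
  Player 2's expected payoff from Right: p·8 + (1−p)·4 = 4p + 4
  Player 2's expected payoff from Left: p·3 + (1−p)·7 = -4p + 7
  4p + 4 = -4p + 7  ⇒  8p = 3  ⇒  p = 3/8.

p = 3/8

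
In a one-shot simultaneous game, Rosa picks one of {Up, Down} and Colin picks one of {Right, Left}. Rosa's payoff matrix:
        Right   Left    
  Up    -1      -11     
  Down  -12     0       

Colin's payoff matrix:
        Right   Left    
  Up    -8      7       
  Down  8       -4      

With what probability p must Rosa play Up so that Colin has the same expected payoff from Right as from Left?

p = 4/9

Colin's indifference between Right and Left determines Rosa's mixing probability p:
  Colin's expected payoff from Right: p·(-8) + (1−p)·8 = -16p + 8
  Colin's expected payoff from Left: p·7 + (1−p)·(-4) = 11p - 4
  -16p + 8 = 11p - 4  ⇒  -27p = -12  ⇒  p = 4/9.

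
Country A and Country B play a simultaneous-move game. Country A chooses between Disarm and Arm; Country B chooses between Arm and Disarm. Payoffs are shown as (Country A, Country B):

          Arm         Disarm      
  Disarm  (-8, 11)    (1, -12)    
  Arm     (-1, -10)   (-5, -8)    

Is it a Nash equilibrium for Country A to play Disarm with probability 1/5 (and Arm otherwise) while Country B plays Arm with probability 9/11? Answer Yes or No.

Given Country A's mix p = 1/5, Country B's payoff from Arm is -29/5 but from Disarm is -44/5. Country B strictly prefers Arm, so Country B would not mix.
So the proposed profile is not a Nash equilibrium.

No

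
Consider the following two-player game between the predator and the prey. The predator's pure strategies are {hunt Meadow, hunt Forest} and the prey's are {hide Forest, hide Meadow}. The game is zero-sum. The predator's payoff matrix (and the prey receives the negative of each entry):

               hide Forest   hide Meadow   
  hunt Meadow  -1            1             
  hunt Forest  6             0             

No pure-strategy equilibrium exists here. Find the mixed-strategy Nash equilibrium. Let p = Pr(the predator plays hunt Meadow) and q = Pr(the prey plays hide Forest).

p = 3/4, q = 1/8

In a mixed equilibrium the prey is indifferent between hide Forest and hide Meadow; this condition fixes p.
  the prey's expected payoff from hide Forest: p·1 + (1−p)·(-6) = 7p - 6
  the prey's expected payoff from hide Meadow: p·(-1) + (1−p)·0 = -p
  7p - 6 = -p  ⇒  8p = 6  ⇒  p = 3/4.
Set the predator's expected payoff from hunt Meadow equal to that from hunt Forest:
  the predator's payoff from hunt Meadow: q·(-1) + (1−q)·1 = -2q + 1
  the predator's payoff from hunt Forest: q·6 + (1−q)·0 = 6q
  -2q + 1 = 6q  ⇒  -8q = -1  ⇒  q = 1/8.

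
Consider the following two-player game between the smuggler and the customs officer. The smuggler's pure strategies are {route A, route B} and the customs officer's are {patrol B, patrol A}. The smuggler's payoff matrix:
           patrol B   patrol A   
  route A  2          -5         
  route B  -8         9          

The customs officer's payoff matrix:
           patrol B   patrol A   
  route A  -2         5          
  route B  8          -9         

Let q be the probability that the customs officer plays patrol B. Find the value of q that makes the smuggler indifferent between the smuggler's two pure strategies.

For the smuggler to be willing to mix, the smuggler must be indifferent between route A and route B, which pins down the customs officer's mix.
  the smuggler's payoff to route A: q·2 + (1−q)·(-5) = 7q - 5
  the smuggler's payoff to route B: q·(-8) + (1−q)·9 = -17q + 9
  7q - 5 = -17q + 9  ⇒  24q = 14  ⇒  q = 7/12.

q = 7/12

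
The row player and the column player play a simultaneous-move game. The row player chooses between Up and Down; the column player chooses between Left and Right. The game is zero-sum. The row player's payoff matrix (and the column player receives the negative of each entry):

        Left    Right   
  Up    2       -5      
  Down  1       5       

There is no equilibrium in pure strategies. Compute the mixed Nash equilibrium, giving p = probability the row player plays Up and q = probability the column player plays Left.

The column player's indifference between Left and Right determines the row player's mixing probability p:
  the column player's expected payoff from Left: p·(-2) + (1−p)·(-1) = -p - 1
  the column player's expected payoff from Right: p·5 + (1−p)·(-5) = 10p - 5
  -p - 1 = 10p - 5  ⇒  -11p = -4  ⇒  p = 4/11.
The column player's mix must leave the row player indifferent between Up and Down.
  the row player's expected payoff from Up: q·2 + (1−q)·(-5) = 7q - 5
  the row player's expected payoff from Down: q·1 + (1−q)·5 = -4q + 5
  7q - 5 = -4q + 5  ⇒  11q = 10  ⇒  q = 10/11.

p = 4/11, q = 10/11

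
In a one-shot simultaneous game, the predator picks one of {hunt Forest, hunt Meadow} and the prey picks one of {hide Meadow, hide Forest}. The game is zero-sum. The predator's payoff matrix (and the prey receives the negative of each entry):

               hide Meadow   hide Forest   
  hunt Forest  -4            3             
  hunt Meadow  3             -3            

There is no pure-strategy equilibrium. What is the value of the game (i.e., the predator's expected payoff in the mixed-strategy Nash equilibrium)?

The predator's indifference between hunt Forest and hunt Meadow determines the prey's mixing probability q:
  the predator's payoff from hunt Forest: q·(-4) + (1−q)·3 = -7q + 3
  the predator's payoff from hunt Meadow: q·3 + (1−q)·(-3) = 6q - 3
  -7q + 3 = 6q - 3  ⇒  -13q = -6  ⇒  q = 6/13.
The value is the predator's expected payoff against this mix (using hunt Forest): (6/13)·(-4) + (7/13)·3 = -3/13.

v = -3/13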